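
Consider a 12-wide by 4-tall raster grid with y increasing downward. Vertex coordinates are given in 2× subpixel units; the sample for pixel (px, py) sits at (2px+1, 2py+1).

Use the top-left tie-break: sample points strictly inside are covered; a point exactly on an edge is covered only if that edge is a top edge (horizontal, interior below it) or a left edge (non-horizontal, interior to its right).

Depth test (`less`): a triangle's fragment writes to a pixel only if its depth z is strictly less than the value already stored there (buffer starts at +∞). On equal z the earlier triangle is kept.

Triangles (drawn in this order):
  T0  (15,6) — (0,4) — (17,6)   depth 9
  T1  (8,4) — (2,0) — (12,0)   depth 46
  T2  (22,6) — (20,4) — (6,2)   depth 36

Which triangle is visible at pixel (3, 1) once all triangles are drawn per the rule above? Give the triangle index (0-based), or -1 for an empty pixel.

T0:
  2·area = 4
  edge (15, 6)→(0, 4): d=(-15,-2) top-left  bias=+0
  edge (0, 4)→(17, 6): d=(17,2) right/bottom  bias=-1
  edge (17, 6)→(15, 6): d=(-2,0) right/bottom  bias=-1
  covered (0 px):
    · · · · · · · · · · · ·
    · · · · · · · · · · · ·
    · · · · · · · · · · · ·
    · · · · · · · · · · · ·
T1:
  2·area = 40
  edge (8, 4)→(2, 0): d=(-6,-4) top-left  bias=+0
  edge (2, 0)→(12, 0): d=(10,0) top-left  bias=+0
  edge (12, 0)→(8, 4): d=(-4,4) right/bottom  bias=-1
    (2,0)@(5, 1): e=[6,10,24] → █
    (3,0)@(7, 1): e=[14,10,16] → █
    (4,0)@(9, 1): e=[22,10,8] → █
    (5,0)@(11, 1): e=[30,10,0] → ·  [on edge]
    (2,1)@(5, 3): e=[-6,30,16] → ·
    (3,1)@(7, 3): e=[2,30,8] → █
    (4,1)@(9, 3): e=[10,30,0] → ·  [on edge]
    (3,2)@(7, 5): e=[-10,50,0] → ·  [on edge]
    (2,3)@(5, 7): e=[-30,70,0] → ·  [on edge]
  covered (4 px):
    · · █ █ █ · · · · · · ·
    · · · █ · · · · · · · ·
    · · · · · · · · · · · ·
    · · · · · · · · · · · ·
T2:
  2·area = 24  (B↔C swapped to make it positive)
  edge (22, 6)→(6, 2): d=(-16,-4) top-left  bias=+0
  edge (6, 2)→(20, 4): d=(14,2) right/bottom  bias=-1
  edge (20, 4)→(22, 6): d=(2,2) right/bottom  bias=-1
    (8,0)@(17, 1): e=[60,-36,0] → ·  [on edge]
    (5,1)@(11, 3): e=[4,4,16] → █
    (6,1)@(13, 3): e=[12,0,12] → ·  [on edge]
    (9,1)@(19, 3): e=[36,-12,0] → ·  [on edge]
    (5,2)@(11, 5): e=[-28,32,20] → ·
    (9,2)@(19, 5): e=[4,16,4] → █
    (10,2)@(21, 5): e=[12,12,0] → ·  [on edge]
    (9,3)@(19, 7): e=[-28,44,8] → ·
    (11,3)@(23, 7): e=[-12,36,0] → ·  [on edge]
  covered (2 px):
    · · · · · · · · · · · ·
    · · · · · █ · · · · · ·
    · · · · · · · · · █ · ·
    · · · · · · · · · · · ·

Z-buffer (winner per pixel, '.' = empty):
  . . 1 1 1 . . . . . . .
  . . . 1 . 2 . . . . . .
  . . . . . . . . . 2 . .
  . . . . . . . . . . . .

Final: 1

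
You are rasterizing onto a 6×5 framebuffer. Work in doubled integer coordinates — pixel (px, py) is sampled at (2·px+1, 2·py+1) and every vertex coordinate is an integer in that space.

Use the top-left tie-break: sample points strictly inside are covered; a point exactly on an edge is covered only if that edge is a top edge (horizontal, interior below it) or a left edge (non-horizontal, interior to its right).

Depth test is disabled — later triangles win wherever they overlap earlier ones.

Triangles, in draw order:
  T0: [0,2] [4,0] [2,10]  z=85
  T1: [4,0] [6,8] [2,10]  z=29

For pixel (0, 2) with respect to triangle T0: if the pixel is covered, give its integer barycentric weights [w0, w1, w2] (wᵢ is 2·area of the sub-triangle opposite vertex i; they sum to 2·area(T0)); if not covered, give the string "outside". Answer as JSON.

T0:
  2·area = 36
  edge (0, 2)→(4, 0): d=(4,-2) top-left  bias=+0
  edge (4, 0)→(2, 10): d=(-2,10) right/bottom  bias=-1
  edge (2, 10)→(0, 2): d=(-2,-8) top-left  bias=+0
    (1,0)@(3, 1): e=[2,8,26] → #
    (2,0)@(5, 1): e=[6,-12,42] → ·
    (0,1)@(1, 3): e=[6,24,6] → #
    (2,1)@(5, 3): e=[14,-16,38] → ·
    (0,2)@(1, 5): e=[14,20,2] → #
    (1,2)@(3, 5): e=[18,0,18] → ·  [on edge]
    (0,3)@(1, 7): e=[22,16,-2] → ·
  covered (4 px):
    · # · · · ·
    # # · · · ·
    # · · · · ·
    · · · · · ·
    · · · · · ·
T1:
  2·area = 36
  edge (4, 0)→(6, 8): d=(2,8) right/bottom  bias=-1
  edge (6, 8)→(2, 10): d=(-4,2) right/bottom  bias=-1
  edge (2, 10)→(4, 0): d=(2,-10) top-left  bias=+0
    (1,2)@(3, 5): e=[18,18,0] → #  [on edge]
    (2,2)@(5, 5): e=[2,14,20] → #
    (3,2)@(7, 5): e=[-14,10,40] → ·
    (1,3)@(3, 7): e=[22,10,4] → #
    (3,3)@(7, 7): e=[-10,2,44] → ·
    (1,4)@(3, 9): e=[26,2,8] → #
    (2,4)@(5, 9): e=[10,-2,28] → ·
  covered (5 px):
    · · · · · ·
    · · · · · ·
    · # # · · ·
    · # # · · ·
    · # · · · ·

Final: [20,2,14]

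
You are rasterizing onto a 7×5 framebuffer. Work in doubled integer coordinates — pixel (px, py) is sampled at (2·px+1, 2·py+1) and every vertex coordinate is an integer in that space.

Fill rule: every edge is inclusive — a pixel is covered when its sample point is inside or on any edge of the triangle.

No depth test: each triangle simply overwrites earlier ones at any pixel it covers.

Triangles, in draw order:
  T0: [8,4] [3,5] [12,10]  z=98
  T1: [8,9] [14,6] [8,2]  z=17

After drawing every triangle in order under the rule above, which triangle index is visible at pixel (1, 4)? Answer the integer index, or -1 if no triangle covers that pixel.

T0:
  2·area = 34  (B↔C swapped to make it positive)
  edge (8, 4)→(12, 10): d=(4,6) inclusive
  edge (12, 10)→(3, 5): d=(-9,-5) inclusive
  edge (3, 5)→(8, 4): d=(5,-1) inclusive
    (6,1)@(13, 3): e=[-34,68,0] → ·  [on edge]
    (1,2)@(3, 5): e=[34,0,0] → █  [on edge]
    (2,2)@(5, 5): e=[22,10,2] → █
    (3,2)@(7, 5): e=[10,20,4] → █
    (4,2)@(9, 5): e=[-2,30,6] → ·
    (1,3)@(3, 7): e=[42,-18,10] → ·
    (2,3)@(5, 7): e=[30,-8,12] → ·
    (3,3)@(7, 7): e=[18,2,14] → █
    (4,3)@(9, 7): e=[6,12,16] → █
    (5,3)@(11, 7): e=[-6,22,18] → ·
    (3,4)@(7, 9): e=[26,-16,24] → ·
    (4,4)@(9, 9): e=[14,-6,26] → ·
  covered (6 px):
    · · · · · · ·
    · · · · · · ·
    · █ █ █ · · ·
    · · · █ █ · ·
    · · · · · █ ·
T1:
  2·area = 42  (B↔C swapped to make it positive)
  edge (8, 9)→(8, 2): d=(0,-7) inclusive
  edge (8, 2)→(14, 6): d=(6,4) inclusive
  edge (14, 6)→(8, 9): d=(-6,3) inclusive
    (4,1)@(9, 3): e=[7,2,33] → █
    (5,1)@(11, 3): e=[21,-6,27] → ·
    (4,2)@(9, 5): e=[7,14,21] → █
    (5,2)@(11, 5): e=[21,6,15] → █
    (6,2)@(13, 5): e=[35,-2,9] → ·
    (4,3)@(9, 7): e=[7,26,9] → █
    (6,3)@(13, 7): e=[35,10,-3] → ·
    (4,4)@(9, 9): e=[7,38,-3] → ·
    (5,4)@(11, 9): e=[21,30,-9] → ·
  covered (5 px):
    · · · · · · ·
    · · · · █ · ·
    · · · · █ █ ·
    · · · · █ █ ·
    · · · · · · ·

Z-buffer (winner per pixel, '.' = empty):
  . . . . . . .
  . . . . 1 . .
  . 0 0 0 1 1 .
  . . . 0 1 1 .
  . . . . . 0 .

Final: -1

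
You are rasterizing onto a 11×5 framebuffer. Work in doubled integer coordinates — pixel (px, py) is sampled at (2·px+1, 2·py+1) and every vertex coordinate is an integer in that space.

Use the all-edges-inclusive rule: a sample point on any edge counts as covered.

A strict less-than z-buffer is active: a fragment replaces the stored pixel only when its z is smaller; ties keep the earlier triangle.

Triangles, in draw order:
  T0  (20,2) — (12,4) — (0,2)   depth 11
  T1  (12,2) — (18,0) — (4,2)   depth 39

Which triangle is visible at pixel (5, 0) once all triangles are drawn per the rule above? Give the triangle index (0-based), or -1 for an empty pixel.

T0:
  2·area = 40
  edge (20, 2)→(12, 4): d=(-8,2) inclusive
  edge (12, 4)→(0, 2): d=(-12,-2) inclusive
  edge (0, 2)→(20, 2): d=(20,0) inclusive
    (3,1)@(7, 3): e=[18,2,20] → █
    (4,1)@(9, 3): e=[14,6,20] → █
    (5,1)@(11, 3): e=[10,10,20] → █
    (6,1)@(13, 3): e=[6,14,20] → █
    (7,1)@(15, 3): e=[2,18,20] → █
    (8,1)@(17, 3): e=[-2,22,20] → ·
    (3,2)@(7, 5): e=[2,-22,60] → ·
    (4,2)@(9, 5): e=[-2,-18,60] → ·
    (5,2)@(11, 5): e=[-6,-14,60] → ·
    (6,2)@(13, 5): e=[-10,-10,60] → ·
    (7,2)@(15, 5): e=[-14,-6,60] → ·
  covered (5 px):
    · · · · · · · · · · ·
    · · · █ █ █ █ █ · · ·
    · · · · · · · · · · ·
    · · · · · · · · · · ·
    · · · · · · · · · · ·
T1:
  2·area = 16  (B↔C swapped to make it positive)
  edge (12, 2)→(4, 2): d=(-8,0) inclusive
  edge (4, 2)→(18, 0): d=(14,-2) inclusive
  edge (18, 0)→(12, 2): d=(-6,2) inclusive
    (5,0)@(11, 1): e=[8,0,8] → █  [on edge]
    (6,0)@(13, 1): e=[8,4,4] → █
    (7,0)@(15, 1): e=[8,8,0] → █  [on edge]
    (8,0)@(17, 1): e=[8,12,-4] → ·
    (4,1)@(9, 3): e=[-8,24,0] → ·  [on edge]
    (5,1)@(11, 3): e=[-8,28,-4] → ·
    (6,1)@(13, 3): e=[-8,32,-8] → ·
    (7,1)@(15, 3): e=[-8,36,-12] → ·
    (1,2)@(3, 5): e=[-24,40,0] → ·  [on edge]
  covered (3 px):
    · · · · · █ █ █ · · ·
    · · · · · · · · · · ·
    · · · · · · · · · · ·
    · · · · · · · · · · ·
    · · · · · · · · · · ·

Z-buffer (winner per pixel, '.' = empty):
  . . . . . 1 1 1 . . .
  . . . 0 0 0 0 0 . . .
  . . . . . . . . . . .
  . . . . . . . . . . .
  . . . . . . . . . . .

Answer: 1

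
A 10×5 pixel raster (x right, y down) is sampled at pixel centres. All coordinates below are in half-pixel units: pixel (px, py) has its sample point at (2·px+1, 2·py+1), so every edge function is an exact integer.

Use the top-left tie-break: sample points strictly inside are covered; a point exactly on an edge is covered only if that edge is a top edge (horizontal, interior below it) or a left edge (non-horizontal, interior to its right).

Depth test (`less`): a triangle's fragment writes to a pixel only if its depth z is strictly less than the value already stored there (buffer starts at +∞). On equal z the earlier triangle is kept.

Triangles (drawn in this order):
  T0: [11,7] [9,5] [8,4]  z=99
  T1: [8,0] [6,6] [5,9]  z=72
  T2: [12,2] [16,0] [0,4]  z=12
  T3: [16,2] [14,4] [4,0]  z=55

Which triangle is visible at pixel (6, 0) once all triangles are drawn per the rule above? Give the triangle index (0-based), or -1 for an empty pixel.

T0:
  degenerate (2·area = 0) — covers nothing
T1:
  degenerate (2·area = 0) — covers nothing
T2:
  2·area = 16  (B↔C swapped to make it positive)
  edge (12, 2)→(0, 4): d=(-12,2) right/bottom  bias=-1
  edge (0, 4)→(16, 0): d=(16,-4) top-left  bias=+0
  edge (16, 0)→(12, 2): d=(-4,2) right/bottom  bias=-1
    (6,0)@(13, 1): e=[10,4,2] → █
    (7,0)@(15, 1): e=[6,12,-2] → ·
    (2,1)@(5, 3): e=[2,4,10] → █
    (3,1)@(7, 3): e=[-2,12,6] → ·
    (6,1)@(13, 3): e=[-14,36,-6] → ·
    (2,2)@(5, 5): e=[-22,36,2] → ·
  covered (2 px):
    · · · · · · █ · · ·
    · · █ · · · · · · ·
    · · · · · · · · · ·
    · · · · · · · · · ·
    · · · · · · · · · ·
T3:
  2·area = 28
  edge (16, 2)→(14, 4): d=(-2,2) right/bottom  bias=-1
  edge (14, 4)→(4, 0): d=(-10,-4) top-left  bias=+0
  edge (4, 0)→(16, 2): d=(12,2) right/bottom  bias=-1
    (3,0)@(7, 1): e=[20,2,6] → █
    (4,0)@(9, 1): e=[16,10,2] → █
    (5,0)@(11, 1): e=[12,18,-2] → ·
    (8,0)@(17, 1): e=[0,42,-14] → ·  [on edge]
    (3,1)@(7, 3): e=[16,-18,30] → ·
    (4,1)@(9, 3): e=[12,-10,26] → ·
    (6,1)@(13, 3): e=[4,6,18] → █
    (7,1)@(15, 3): e=[0,14,14] → ·  [on edge]
    (6,2)@(13, 5): e=[0,-14,42] → ·  [on edge]
    (5,3)@(11, 7): e=[0,-42,70] → ·  [on edge]
    (4,4)@(9, 9): e=[0,-70,98] → ·  [on edge]
  covered (3 px):
    · · · █ █ · · · · ·
    · · · · · · █ · · ·
    · · · · · · · · · ·
    · · · · · · · · · ·
    · · · · · · · · · ·

Z-buffer (winner per pixel, '.' = empty):
  . . . 3 3 . 2 . . .
  . . 2 . . . 3 . . .
  . . . . . . . . . .
  . . . . . . . . . .
  . . . . . . . . . .

Final: 2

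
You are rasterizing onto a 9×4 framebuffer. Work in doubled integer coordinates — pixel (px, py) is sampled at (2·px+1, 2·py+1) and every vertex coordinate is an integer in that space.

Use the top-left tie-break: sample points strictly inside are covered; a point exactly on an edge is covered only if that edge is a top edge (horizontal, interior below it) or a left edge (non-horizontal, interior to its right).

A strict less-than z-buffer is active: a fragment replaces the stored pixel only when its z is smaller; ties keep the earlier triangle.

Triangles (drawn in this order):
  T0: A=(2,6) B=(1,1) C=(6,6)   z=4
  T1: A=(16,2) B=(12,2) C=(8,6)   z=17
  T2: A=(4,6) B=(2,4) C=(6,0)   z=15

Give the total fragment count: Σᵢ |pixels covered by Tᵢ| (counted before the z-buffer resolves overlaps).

T0:
  2·area = 20
  edge (2, 6)→(1, 1): d=(-1,-5) top-left  bias=+0
  edge (1, 1)→(6, 6): d=(5,5) right/bottom  bias=-1
  edge (6, 6)→(2, 6): d=(-4,0) right/bottom  bias=-1
    (0,0)@(1, 1): e=[0,0,20] → ·  [on edge]
    (1,1)@(3, 3): e=[8,0,12] → ·  [on edge]
    (1,2)@(3, 5): e=[6,10,4] → #
    (2,2)@(5, 5): e=[16,0,4] → ·  [on edge]
    (1,3)@(3, 7): e=[4,20,-4] → ·
    (3,3)@(7, 7): e=[24,0,-4] → ·  [on edge]
  covered (1 px):
    · · · · · · · · ·
    · · · · · · · · ·
    · # · · · · · · ·
    · · · · · · · · ·
T1:
  2·area = 16  (B↔C swapped to make it positive)
  edge (16, 2)→(8, 6): d=(-8,4) right/bottom  bias=-1
  edge (8, 6)→(12, 2): d=(4,-4) top-left  bias=+0
  edge (12, 2)→(16, 2): d=(4,0) top-left  bias=+0
    (6,0)@(13, 1): e=[20,0,-4] → ·  [on edge]
    (5,1)@(11, 3): e=[12,0,4] → #  [on edge]
    (6,1)@(13, 3): e=[4,8,4] → #
    (7,1)@(15, 3): e=[-4,16,4] → ·
    (4,2)@(9, 5): e=[4,0,12] → #  [on edge]
    (5,2)@(11, 5): e=[-4,8,12] → ·
    (6,2)@(13, 5): e=[-12,16,12] → ·
    (3,3)@(7, 7): e=[-4,0,20] → ·  [on edge]
    (4,3)@(9, 7): e=[-12,8,20] → ·
  covered (3 px):
    · · · · · · · · ·
    · · · · · # # · ·
    · · · · # · · · ·
    · · · · · · · · ·
T2:
  2·area = 16
  edge (4, 6)→(2, 4): d=(-2,-2) top-left  bias=+0
  edge (2, 4)→(6, 0): d=(4,-4) top-left  bias=+0
  edge (6, 0)→(4, 6): d=(-2,6) right/bottom  bias=-1
    (2,0)@(5, 1): e=[12,0,4] → #  [on edge]
    (3,0)@(7, 1): e=[16,8,-8] → ·
    (0,1)@(1, 3): e=[0,-8,24] → ·  [on edge]
    (1,1)@(3, 3): e=[4,0,12] → #  [on edge]
    (2,1)@(5, 3): e=[8,8,0] → ·  [on edge]
    (0,2)@(1, 5): e=[-4,0,20] → ·  [on edge]
    (1,2)@(3, 5): e=[0,8,8] → #  [on edge]
    (2,2)@(5, 5): e=[4,16,-4] → ·
    (1,3)@(3, 7): e=[-4,16,4] → ·
    (2,3)@(5, 7): e=[0,24,-8] → ·  [on edge]
  covered (3 px):
    · · # · · · · · ·
    · # · · · · · · ·
    · # · · · · · · ·
    · · · · · · · · ·

Result: 7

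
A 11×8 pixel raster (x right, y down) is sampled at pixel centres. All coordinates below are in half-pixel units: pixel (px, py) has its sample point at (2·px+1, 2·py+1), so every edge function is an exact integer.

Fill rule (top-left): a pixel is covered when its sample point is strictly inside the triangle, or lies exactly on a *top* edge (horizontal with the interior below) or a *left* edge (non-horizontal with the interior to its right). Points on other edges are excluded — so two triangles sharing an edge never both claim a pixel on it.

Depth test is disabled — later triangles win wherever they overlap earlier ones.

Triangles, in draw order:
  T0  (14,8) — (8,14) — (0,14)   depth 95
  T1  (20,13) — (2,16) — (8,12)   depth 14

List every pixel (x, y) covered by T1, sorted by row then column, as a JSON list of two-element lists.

T0:
  2·area = 48
  edge (14, 8)→(8, 14): d=(-6,6) right/bottom  bias=-1
  edge (8, 14)→(0, 14): d=(-8,0) right/bottom  bias=-1
  edge (0, 14)→(14, 8): d=(14,-6) top-left  bias=+0
    (10,0)@(21, 1): e=[0,104,-56] → .  [on edge]
    (9,1)@(19, 3): e=[0,88,-40] → .  [on edge]
    (8,2)@(17, 5): e=[0,72,-24] → .  [on edge]
    (10,2)@(21, 5): e=[-24,72,0] → .  [on edge]
    (7,3)@(15, 7): e=[0,56,-8] → .  [on edge]
    (6,4)@(13, 9): e=[0,40,8] → .  [on edge]
    (3,5)@(7, 11): e=[24,24,0] → X  [on edge]
    (4,5)@(9, 11): e=[12,24,12] → X
    (5,5)@(11, 11): e=[0,24,24] → .  [on edge]
    (1,6)@(3, 13): e=[36,8,4] → X
    (2,6)@(5, 13): e=[24,8,16] → X
    (4,6)@(9, 13): e=[0,8,40] → .  [on edge]
    (3,7)@(7, 15): e=[0,-8,56] → .  [on edge]
  covered (5 px):
    . . . . . . . . . . .
    . . . . . . . . . . .
    . . . . . . . . . . .
    . . . . . . . . . . .
    . . . . . . . . . . .
    . . . X X . . . . . .
    . X X X . . . . . . .
    . . . . . . . . . . .
T1:
  2·area = 54
  edge (20, 13)→(2, 16): d=(-18,3) right/bottom  bias=-1
  edge (2, 16)→(8, 12): d=(6,-4) top-left  bias=+0
  edge (8, 12)→(20, 13): d=(12,1) right/bottom  bias=-1
    (3,6)@(7, 13): e=[39,2,13] → X
    (4,6)@(9, 13): e=[33,10,11] → X
    (5,6)@(11, 13): e=[27,18,9] → X
    (6,6)@(13, 13): e=[21,26,7] → X
    (7,6)@(15, 13): e=[15,34,5] → X
    (8,6)@(17, 13): e=[9,42,3] → X
    (9,6)@(19, 13): e=[3,50,1] → X
    (10,6)@(21, 13): e=[-3,58,-1] → .
    (2,7)@(5, 15): e=[9,6,39] → X
    (4,7)@(9, 15): e=[-3,22,35] → .
    (5,7)@(11, 15): e=[-9,30,33] → .
    (6,7)@(13, 15): e=[-15,38,31] → .
  covered (9 px):
    . . . . . . . . . . .
    . . . . . . . . . . .
    . . . . . . . . . . .
    . . . . . . . . . . .
    . . . . . . . . . . .
    . . . . . . . . . . .
    . . . X X X X X X X .
    . . X X . . . . . . .

Final: [[3,6],[4,6],[5,6],[6,6],[7,6],[8,6],[9,6],[2,7],[3,7]]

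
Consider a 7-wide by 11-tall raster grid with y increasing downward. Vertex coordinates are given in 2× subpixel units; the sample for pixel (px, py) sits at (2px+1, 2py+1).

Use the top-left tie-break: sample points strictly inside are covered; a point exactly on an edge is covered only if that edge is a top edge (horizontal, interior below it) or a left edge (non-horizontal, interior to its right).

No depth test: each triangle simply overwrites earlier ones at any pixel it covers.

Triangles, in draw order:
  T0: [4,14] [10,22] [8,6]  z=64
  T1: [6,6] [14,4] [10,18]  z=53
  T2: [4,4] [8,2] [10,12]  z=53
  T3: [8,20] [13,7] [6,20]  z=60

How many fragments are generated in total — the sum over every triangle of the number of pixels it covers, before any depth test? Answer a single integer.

T0:
  2·area = 80  (B↔C swapped to make it positive)
  edge (4, 14)→(8, 6): d=(4,-8) top-left  bias=+0
  edge (8, 6)→(10, 22): d=(2,16) right/bottom  bias=-1
  edge (10, 22)→(4, 14): d=(-6,-8) top-left  bias=+0
    (3,4)@(7, 9): e=[4,22,54] → #
    (4,4)@(9, 9): e=[20,-10,70] → ·
    (3,5)@(7, 11): e=[12,26,42] → #
    (4,5)@(9, 11): e=[28,-6,58] → ·
    (2,6)@(5, 13): e=[4,62,14] → #
    (4,6)@(9, 13): e=[36,-2,46] → ·
    (2,7)@(5, 15): e=[12,66,2] → #
    (4,7)@(9, 15): e=[44,2,34] → #
    (5,7)@(11, 15): e=[60,-30,50] → ·
    (2,8)@(5, 17): e=[20,70,-10] → ·
    (3,8)@(7, 17): e=[36,38,6] → #
    (5,8)@(11, 17): e=[68,-26,38] → ·
  covered (10 px):
    · · · · · · ·
    · · · · · · ·
    · · · · · · ·
    · · · · · · ·
    · · · # · · ·
    · · · # · · ·
    · · # # · · ·
    · · # # # · ·
    · · · # # · ·
    · · · · # · ·
    · · · · · · ·
T1:
  2·area = 104
  edge (6, 6)→(14, 4): d=(8,-2) top-left  bias=+0
  edge (14, 4)→(10, 18): d=(-4,14) right/bottom  bias=-1
  edge (10, 18)→(6, 6): d=(-4,-12) top-left  bias=+0
    (2,1)@(5, 3): e=[-26,130,0] → ·  [on edge]
    (5,2)@(11, 5): e=[2,38,64] → #
    (6,2)@(13, 5): e=[6,10,88] → #
    (3,3)@(7, 7): e=[10,86,8] → #
    (4,3)@(9, 7): e=[14,58,32] → #
    (3,4)@(7, 9): e=[26,78,0] → #  [on edge]
    (6,4)@(13, 9): e=[38,-6,72] → ·
    (3,5)@(7, 11): e=[42,70,-8] → ·
    (4,5)@(9, 11): e=[46,42,16] → #
    (6,5)@(13, 11): e=[54,-14,64] → ·
    (4,6)@(9, 13): e=[62,34,8] → #
    (6,6)@(13, 13): e=[70,-22,56] → ·
    (4,7)@(9, 15): e=[78,26,0] → #  [on edge]
    (5,10)@(11, 21): e=[130,-26,0] → ·  [on edge]
  covered (14 px):
    · · · · · · ·
    · · · · · · ·
    · · · · · # #
    · · · # # # #
    · · · # # # ·
    · · · · # # ·
    · · · · # # ·
    · · · · # · ·
    · · · · · · ·
    · · · · · · ·
    · · · · · · ·
T2:
  2·area = 44
  edge (4, 4)→(8, 2): d=(4,-2) top-left  bias=+0
  edge (8, 2)→(10, 12): d=(2,10) right/bottom  bias=-1
  edge (10, 12)→(4, 4): d=(-6,-8) top-left  bias=+0
    (3,1)@(7, 3): e=[2,12,30] → #
    (4,1)@(9, 3): e=[6,-8,46] → ·
    (2,2)@(5, 5): e=[6,36,2] → #
    (4,2)@(9, 5): e=[14,-4,34] → ·
    (2,3)@(5, 7): e=[14,40,-10] → ·
    (3,3)@(7, 7): e=[18,20,6] → #
    (4,3)@(9, 7): e=[22,0,22] → ·  [on edge]
    (3,4)@(7, 9): e=[26,24,-6] → ·
    (4,4)@(9, 9): e=[30,4,10] → #
    (5,4)@(11, 9): e=[34,-16,26] → ·
    (4,5)@(9, 11): e=[38,8,-2] → ·
    (5,8)@(11, 17): e=[66,0,-22] → ·  [on edge]
  covered (5 px):
    · · · · · · ·
    · · · # · · ·
    · · # # · · ·
    · · · # · · ·
    · · · · # · ·
    · · · · · · ·
    · · · · · · ·
    · · · · · · ·
    · · · · · · ·
    · · · · · · ·
    · · · · · · ·
T3:
  2·area = 26  (B↔C swapped to make it positive)
  edge (8, 20)→(6, 20): d=(-2,0) right/bottom  bias=-1
  edge (6, 20)→(13, 7): d=(7,-13) top-left  bias=+0
  edge (13, 7)→(8, 20): d=(-5,13) right/bottom  bias=-1
    (6,3)@(13, 7): e=[26,0,0] → ·  [on edge]
    (5,5)@(11, 11): e=[18,2,6] → #
    (6,5)@(13, 11): e=[18,28,-20] → ·
    (5,6)@(11, 13): e=[14,16,-4] → ·
    (4,7)@(9, 15): e=[10,4,12] → #
    (5,7)@(11, 15): e=[10,30,-14] → ·
    (4,8)@(9, 17): e=[6,18,2] → #
    (5,8)@(11, 17): e=[6,44,-24] → ·
    (3,9)@(7, 19): e=[2,6,18] → #
    (4,9)@(9, 19): e=[2,32,-8] → ·
    (3,10)@(7, 21): e=[-2,20,8] → ·
  covered (4 px):
    · · · · · · ·
    · · · · · · ·
    · · · · · · ·
    · · · · · · ·
    · · · · · · ·
    · · · · · # ·
    · · · · · · ·
    · · · · # · ·
    · · · · # · ·
    · · · # · · ·
    · · · · · · ·

Result: 33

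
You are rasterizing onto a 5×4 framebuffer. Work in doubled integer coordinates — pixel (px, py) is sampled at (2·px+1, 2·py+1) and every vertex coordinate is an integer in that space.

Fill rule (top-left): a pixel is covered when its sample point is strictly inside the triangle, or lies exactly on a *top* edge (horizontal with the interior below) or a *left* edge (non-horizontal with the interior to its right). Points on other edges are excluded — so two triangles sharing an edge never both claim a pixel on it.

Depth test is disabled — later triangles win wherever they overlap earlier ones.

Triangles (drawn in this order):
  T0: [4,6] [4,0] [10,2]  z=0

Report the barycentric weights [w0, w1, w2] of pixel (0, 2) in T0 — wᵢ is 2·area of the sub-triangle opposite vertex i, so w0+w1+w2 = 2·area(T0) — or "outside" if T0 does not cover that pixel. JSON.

T0:
  2·area = 36
  edge (4, 6)→(4, 0): d=(0,-6) top-left  bias=+0
  edge (4, 0)→(10, 2): d=(6,2) right/bottom  bias=-1
  edge (10, 2)→(4, 6): d=(-6,4) right/bottom  bias=-1
    (2,0)@(5, 1): e=[6,4,26] → X
    (3,0)@(7, 1): e=[18,0,18] → .  [on edge]
    (2,1)@(5, 3): e=[6,16,14] → X
    (3,1)@(7, 3): e=[18,12,6] → X
    (4,1)@(9, 3): e=[30,8,-2] → .
    (2,2)@(5, 5): e=[6,28,2] → X
    (3,2)@(7, 5): e=[18,24,-6] → .
    (2,3)@(5, 7): e=[6,40,-10] → .
  covered (4 px):
    . . X . .
    . . X X .
    . . X . .
    . . . . .

Final: "outside"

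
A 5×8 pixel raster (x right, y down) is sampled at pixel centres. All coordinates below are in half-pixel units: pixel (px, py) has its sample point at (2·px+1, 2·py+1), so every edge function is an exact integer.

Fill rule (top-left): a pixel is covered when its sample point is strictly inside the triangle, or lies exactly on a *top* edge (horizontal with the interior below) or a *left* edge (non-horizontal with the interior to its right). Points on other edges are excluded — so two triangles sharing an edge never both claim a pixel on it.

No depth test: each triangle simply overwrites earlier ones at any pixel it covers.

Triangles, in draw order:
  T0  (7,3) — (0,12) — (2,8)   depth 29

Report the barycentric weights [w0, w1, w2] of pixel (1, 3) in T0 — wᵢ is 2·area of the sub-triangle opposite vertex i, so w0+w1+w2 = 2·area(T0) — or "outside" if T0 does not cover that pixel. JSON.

T0:
  2·area = 10
  edge (7, 3)→(0, 12): d=(-7,9) right/bottom  bias=-1
  edge (0, 12)→(2, 8): d=(2,-4) top-left  bias=+0
  edge (2, 8)→(7, 3): d=(5,-5) top-left  bias=+0
    (4,0)@(9, 1): e=[-4,14,0] → ·  [on edge]
    (3,1)@(7, 3): e=[0,10,0] → ·  [on edge]
    (2,2)@(5, 5): e=[4,6,0] → #  [on edge]
    (3,2)@(7, 5): e=[-14,14,10] → ·
    (1,3)@(3, 7): e=[8,2,0] → #  [on edge]
    (2,3)@(5, 7): e=[-10,10,10] → ·
    (0,4)@(1, 9): e=[12,-2,0] → ·  [on edge]
    (1,4)@(3, 9): e=[-6,6,10] → ·
  covered (2 px):
    · · · · ·
    · · · · ·
    · · # · ·
    · # · · ·
    · · · · ·
    · · · · ·
    · · · · ·
    · · · · ·

Final: [2,0,8]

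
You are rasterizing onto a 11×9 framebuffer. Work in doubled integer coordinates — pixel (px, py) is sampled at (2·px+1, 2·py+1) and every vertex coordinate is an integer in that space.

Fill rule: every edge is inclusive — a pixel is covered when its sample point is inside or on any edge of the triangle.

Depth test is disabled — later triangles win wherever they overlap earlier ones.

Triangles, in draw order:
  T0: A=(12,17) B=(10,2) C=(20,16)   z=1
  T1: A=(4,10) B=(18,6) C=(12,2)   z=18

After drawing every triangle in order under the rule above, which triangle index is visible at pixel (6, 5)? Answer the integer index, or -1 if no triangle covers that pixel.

T0:
  2·area = 122
  edge (12, 17)→(10, 2): d=(-2,-15) inclusive
  edge (10, 2)→(20, 16): d=(10,14) inclusive
  edge (20, 16)→(12, 17): d=(-8,1) inclusive
    (5,2)@(11, 5): e=[9,16,97] → #
    (6,2)@(13, 5): e=[39,-12,95] → ·
    (5,3)@(11, 7): e=[5,36,81] → #
    (6,3)@(13, 7): e=[35,8,79] → #
    (7,3)@(15, 7): e=[65,-20,77] → ·
    (5,4)@(11, 9): e=[1,56,65] → #
    (7,4)@(15, 9): e=[61,0,61] → #  [on edge]
    (8,4)@(17, 9): e=[91,-28,59] → ·
    (5,5)@(11, 11): e=[-3,76,49] → ·
    (6,5)@(13, 11): e=[27,48,47] → #
    (8,5)@(17, 11): e=[87,-8,43] → ·
    (6,6)@(13, 13): e=[23,68,31] → #
  covered (15 px):
    · · · · · · · · · · ·
    · · · · · · · · · · ·
    · · · · · # · · · · ·
    · · · · · # # · · · ·
    · · · · · # # # · · ·
    · · · · · · # # · · ·
    · · · · · · # # # · ·
    · · · · · · # # # # ·
    · · · · · · · · · · ·
T1:
  2·area = 80  (B↔C swapped to make it positive)
  edge (4, 10)→(12, 2): d=(8,-8) inclusive
  edge (12, 2)→(18, 6): d=(6,4) inclusive
  edge (18, 6)→(4, 10): d=(-14,4) inclusive
    (6,0)@(13, 1): e=[0,-10,90] → ·  [on edge]
    (5,1)@(11, 3): e=[0,10,70] → #  [on edge]
    (6,1)@(13, 3): e=[16,2,62] → #
    (7,1)@(15, 3): e=[32,-6,54] → ·
    (4,2)@(9, 5): e=[0,30,50] → #  [on edge]
    (7,2)@(15, 5): e=[48,6,26] → #
    (8,2)@(17, 5): e=[64,-2,18] → ·
    (3,3)@(7, 7): e=[0,50,30] → #  [on edge]
    (7,3)@(15, 7): e=[64,18,-2] → ·
    (2,4)@(5, 9): e=[0,70,10] → #  [on edge]
    (4,4)@(9, 9): e=[32,54,-6] → ·
    (5,4)@(11, 9): e=[48,46,-14] → ·
    (1,5)@(3, 11): e=[0,90,-10] → ·  [on edge]
    (0,6)@(1, 13): e=[0,110,-30] → ·  [on edge]
  covered (12 px):
    · · · · · · · · · · ·
    · · · · · # # · · · ·
    · · · · # # # # · · ·
    · · · # # # # · · · ·
    · · # # · · · · · · ·
    · · · · · · · · · · ·
    · · · · · · · · · · ·
    · · · · · · · · · · ·
    · · · · · · · · · · ·

Z-buffer (winner per pixel, '.' = empty):
  . . . . . . . . . . .
  . . . . . 1 1 . . . .
  . . . . 1 1 1 1 . . .
  . . . 1 1 1 1 . . . .
  . . 1 1 . 0 0 0 . . .
  . . . . . . 0 0 . . .
  . . . . . . 0 0 0 . .
  . . . . . . 0 0 0 0 .
  . . . . . . . . . . .

Result: 0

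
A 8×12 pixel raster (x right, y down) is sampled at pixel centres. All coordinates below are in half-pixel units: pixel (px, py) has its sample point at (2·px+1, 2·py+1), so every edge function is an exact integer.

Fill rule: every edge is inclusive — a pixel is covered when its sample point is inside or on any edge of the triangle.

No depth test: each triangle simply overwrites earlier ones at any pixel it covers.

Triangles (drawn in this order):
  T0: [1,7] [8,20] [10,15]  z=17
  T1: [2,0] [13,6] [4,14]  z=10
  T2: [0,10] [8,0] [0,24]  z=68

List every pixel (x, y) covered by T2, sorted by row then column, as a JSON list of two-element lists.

T0:
  2·area = 61  (B↔C swapped to make it positive)
  edge (1, 7)→(10, 15): d=(9,8) inclusive
  edge (10, 15)→(8, 20): d=(-2,5) inclusive
  edge (8, 20)→(1, 7): d=(-7,-13) inclusive
    (0,3)@(1, 7): e=[0,61,0] → #  [on edge]
    (1,3)@(3, 7): e=[-16,51,26] → ·
    (0,4)@(1, 9): e=[18,57,-14] → ·
    (1,4)@(3, 9): e=[2,47,12] → #
    (2,4)@(5, 9): e=[-14,37,38] → ·
    (1,5)@(3, 11): e=[20,43,-2] → ·
    (2,5)@(5, 11): e=[4,33,24] → #
    (3,5)@(7, 11): e=[-12,23,50] → ·
    (2,6)@(5, 13): e=[22,29,10] → #
    (3,6)@(7, 13): e=[6,19,36] → #
    (4,6)@(9, 13): e=[-10,9,62] → ·
    (2,7)@(5, 15): e=[40,25,-4] → ·
  covered (9 px):
    · · · · · · · ·
    · · · · · · · ·
    · · · · · · · ·
    # · · · · · · ·
    · # · · · · · ·
    · · # · · · · ·
    · · # # · · · ·
    · · · # # · · ·
    · · · # # · · ·
    · · · · · · · ·
    · · · · · · · ·
    · · · · · · · ·
T1:
  2·area = 142
  edge (2, 0)→(13, 6): d=(11,6) inclusive
  edge (13, 6)→(4, 14): d=(-9,8) inclusive
  edge (4, 14)→(2, 0): d=(-2,-14) inclusive
    (1,0)@(3, 1): e=[5,125,12] → #
    (2,0)@(5, 1): e=[-7,109,40] → ·
    (1,1)@(3, 3): e=[27,107,8] → #
    (2,1)@(5, 3): e=[15,91,36] → #
    (3,1)@(7, 3): e=[3,75,64] → #
    (4,1)@(9, 3): e=[-9,59,92] → ·
    (1,2)@(3, 5): e=[49,89,4] → #
    (4,2)@(9, 5): e=[13,41,88] → #
    (5,2)@(11, 5): e=[1,25,116] → #
    (6,2)@(13, 5): e=[-11,9,144] → ·
    (1,3)@(3, 7): e=[71,71,0] → #  [on edge]
    (6,3)@(13, 7): e=[11,-9,140] → ·
    (2,10)@(5, 21): e=[213,-71,0] → ·  [on edge]
  covered (20 px):
    · # · · · · · ·
    · # # # · · · ·
    · # # # # # · ·
    · # # # # # · ·
    · · # # # · · ·
    · · # # · · · ·
    · · # · · · · ·
    · · · · · · · ·
    · · · · · · · ·
    · · · · · · · ·
    · · · · · · · ·
    · · · · · · · ·
T2:
  2·area = 112
  edge (0, 10)→(8, 0): d=(8,-10) inclusive
  edge (8, 0)→(0, 24): d=(-8,24) inclusive
  edge (0, 24)→(0, 10): d=(0,-14) inclusive
    (3,1)@(7, 3): e=[14,0,98] → #  [on edge]
    (4,1)@(9, 3): e=[34,-48,126] → ·
    (2,2)@(5, 5): e=[10,32,70] → #
    (3,2)@(7, 5): e=[30,-16,98] → ·
    (1,3)@(3, 7): e=[6,64,42] → #
    (3,3)@(7, 7): e=[46,-32,98] → ·
    (0,4)@(1, 9): e=[2,96,14] → #
    (2,4)@(5, 9): e=[42,0,70] → #  [on edge]
    (3,4)@(7, 9): e=[62,-48,98] → ·
    (0,5)@(1, 11): e=[18,80,14] → #
    (2,5)@(5, 11): e=[58,-16,70] → ·
    (0,6)@(1, 13): e=[34,64,14] → #
    (1,7)@(3, 15): e=[70,0,42] → #  [on edge]
    (0,10)@(1, 21): e=[98,0,14] → #  [on edge]
  covered (16 px):
    · · · · · · · ·
    · · · # · · · ·
    · · # · · · · ·
    · # # · · · · ·
    # # # · · · · ·
    # # · · · · · ·
    # # · · · · · ·
    # # · · · · · ·
    # · · · · · · ·
    # · · · · · · ·
    # · · · · · · ·
    · · · · · · · ·

Final: [[3,1],[2,2],[1,3],[2,3],[0,4],[1,4],[2,4],[0,5],[1,5],[0,6],[1,6],[0,7],[1,7],[0,8],[0,9],[0,10]]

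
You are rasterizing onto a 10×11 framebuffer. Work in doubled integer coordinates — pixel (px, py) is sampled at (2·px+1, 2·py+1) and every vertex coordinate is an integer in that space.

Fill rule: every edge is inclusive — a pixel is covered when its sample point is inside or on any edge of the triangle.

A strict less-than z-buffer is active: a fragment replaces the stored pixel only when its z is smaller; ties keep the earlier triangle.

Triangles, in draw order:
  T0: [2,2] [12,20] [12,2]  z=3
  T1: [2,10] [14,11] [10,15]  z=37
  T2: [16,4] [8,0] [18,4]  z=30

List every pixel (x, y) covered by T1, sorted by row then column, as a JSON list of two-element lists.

T0:
  2·area = 180  (B↔C swapped to make it positive)
  edge (2, 2)→(12, 2): d=(10,0) inclusive
  edge (12, 2)→(12, 20): d=(0,18) inclusive
  edge (12, 20)→(2, 2): d=(-10,-18) inclusive
    (1,1)@(3, 3): e=[10,162,8] → █
    (2,1)@(5, 3): e=[10,126,44] → █
    (3,1)@(7, 3): e=[10,90,80] → █
    (4,1)@(9, 3): e=[10,54,116] → █
    (5,1)@(11, 3): e=[10,18,152] → █
    (6,1)@(13, 3): e=[10,-18,188] → ·
    (1,2)@(3, 5): e=[30,162,-12] → ·
    (2,2)@(5, 5): e=[30,126,24] → █
    (6,2)@(13, 5): e=[30,-18,168] → ·
    (2,3)@(5, 7): e=[50,126,4] → █
    (6,3)@(13, 7): e=[50,-18,148] → ·
    (2,4)@(5, 9): e=[70,126,-16] → ·
    (3,5)@(7, 11): e=[90,90,0] → █  [on edge]
  covered (23 px):
    · · · · · · · · · ·
    · █ █ █ █ █ · · · ·
    · · █ █ █ █ · · · ·
    · · █ █ █ █ · · · ·
    · · · █ █ █ · · · ·
    · · · █ █ █ · · · ·
    · · · · █ █ · · · ·
    · · · · · █ · · · ·
    · · · · · █ · · · ·
    · · · · · · · · · ·
    · · · · · · · · · ·
T1:
  2·area = 52
  edge (2, 10)→(14, 11): d=(12,1) inclusive
  edge (14, 11)→(10, 15): d=(-4,4) inclusive
  edge (10, 15)→(2, 10): d=(-8,-5) inclusive
    (2,5)@(5, 11): e=[9,36,7] → █
    (3,5)@(7, 11): e=[7,28,17] → █
    (4,5)@(9, 11): e=[5,20,27] → █
    (5,5)@(11, 11): e=[3,12,37] → █
    (6,5)@(13, 11): e=[1,4,47] → █
    (7,5)@(15, 11): e=[-1,-4,57] → ·
    (2,6)@(5, 13): e=[33,28,-9] → ·
    (3,6)@(7, 13): e=[31,20,1] → █
    (6,6)@(13, 13): e=[25,-4,31] → ·
    (3,7)@(7, 15): e=[55,12,-15] → ·
    (4,7)@(9, 15): e=[53,4,-5] → ·
    (5,7)@(11, 15): e=[51,-4,5] → ·
  covered (8 px):
    · · · · · · · · · ·
    · · · · · · · · · ·
    · · · · · · · · · ·
    · · · · · · · · · ·
    · · · · · · · · · ·
    · · █ █ █ █ █ · · ·
    · · · █ █ █ · · · ·
    · · · · · · · · · ·
    · · · · · · · · · ·
    · · · · · · · · · ·
    · · · · · · · · · ·
T2:
  2·area = 8
  edge (16, 4)→(8, 0): d=(-8,-4) inclusive
  edge (8, 0)→(18, 4): d=(10,4) inclusive
  edge (18, 4)→(16, 4): d=(-2,0) inclusive
    (7,1)@(15, 3): e=[4,2,2] → █
    (8,1)@(17, 3): e=[12,-6,2] → ·
    (7,2)@(15, 5): e=[-12,22,-2] → ·
  covered (1 px):
    · · · · · · · · · ·
    · · · · · · · █ · ·
    · · · · · · · · · ·
    · · · · · · · · · ·
    · · · · · · · · · ·
    · · · · · · · · · ·
    · · · · · · · · · ·
    · · · · · · · · · ·
    · · · · · · · · · ·
    · · · · · · · · · ·
    · · · · · · · · · ·

Result: [[2,5],[3,5],[4,5],[5,5],[6,5],[3,6],[4,6],[5,6]]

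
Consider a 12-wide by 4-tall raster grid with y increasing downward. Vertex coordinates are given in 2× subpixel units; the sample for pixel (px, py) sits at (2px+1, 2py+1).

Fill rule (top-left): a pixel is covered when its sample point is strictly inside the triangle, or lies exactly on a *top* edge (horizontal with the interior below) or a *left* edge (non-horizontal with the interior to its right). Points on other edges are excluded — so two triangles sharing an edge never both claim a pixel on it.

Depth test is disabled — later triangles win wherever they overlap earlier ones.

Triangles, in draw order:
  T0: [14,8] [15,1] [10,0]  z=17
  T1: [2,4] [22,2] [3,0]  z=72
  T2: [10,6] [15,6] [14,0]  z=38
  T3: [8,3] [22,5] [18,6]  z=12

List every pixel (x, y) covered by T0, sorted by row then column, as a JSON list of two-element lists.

T0:
  2·area = 36  (B↔C swapped to make it positive)
  edge (14, 8)→(10, 0): d=(-4,-8) top-left  bias=+0
  edge (10, 0)→(15, 1): d=(5,1) right/bottom  bias=-1
  edge (15, 1)→(14, 8): d=(-1,7) right/bottom  bias=-1
    (5,0)@(11, 1): e=[4,4,28] → █
    (6,0)@(13, 1): e=[20,2,14] → █
    (7,0)@(15, 1): e=[36,0,0] → ·  [on edge]
    (5,1)@(11, 3): e=[-4,14,26] → ·
    (6,1)@(13, 3): e=[12,12,12] → █
    (7,1)@(15, 3): e=[28,10,-2] → ·
    (6,2)@(13, 5): e=[4,22,10] → █
    (7,2)@(15, 5): e=[20,20,-4] → ·
    (6,3)@(13, 7): e=[-4,32,8] → ·
  covered (4 px):
    · · · · · █ █ · · · · ·
    · · · · · · █ · · · · ·
    · · · · · · █ · · · · ·
    · · · · · · · · · · · ·
T1:
  2·area = 78  (B↔C swapped to make it positive)
  edge (2, 4)→(3, 0): d=(1,-4) top-left  bias=+0
  edge (3, 0)→(22, 2): d=(19,2) right/bottom  bias=-1
  edge (22, 2)→(2, 4): d=(-20,2) right/bottom  bias=-1
    (1,0)@(3, 1): e=[1,19,58] → █
    (2,0)@(5, 1): e=[9,15,54] → █
    (3,0)@(7, 1): e=[17,11,50] → █
    (4,0)@(9, 1): e=[25,7,46] → █
    (5,0)@(11, 1): e=[33,3,42] → █
    (6,0)@(13, 1): e=[41,-1,38] → ·
    (1,1)@(3, 3): e=[3,57,18] → █
    (6,1)@(13, 3): e=[43,37,-2] → ·
    (1,2)@(3, 5): e=[5,95,-22] → ·
    (2,2)@(5, 5): e=[13,91,-26] → ·
    (3,2)@(7, 5): e=[21,87,-30] → ·
    (4,2)@(9, 5): e=[29,83,-34] → ·
  covered (10 px):
    · █ █ █ █ █ · · · · · ·
    · █ █ █ █ █ · · · · · ·
    · · · · · · · · · · · ·
    · · · · · · · · · · · ·
T2:
  2·area = 30  (B↔C swapped to make it positive)
  edge (10, 6)→(14, 0): d=(4,-6) top-left  bias=+0
  edge (14, 0)→(15, 6): d=(1,6) right/bottom  bias=-1
  edge (15, 6)→(10, 6): d=(-5,0) right/bottom  bias=-1
    (6,1)@(13, 3): e=[6,9,15] → █
    (7,1)@(15, 3): e=[18,-3,15] → ·
    (5,2)@(11, 5): e=[2,23,5] → █
    (7,2)@(15, 5): e=[26,-1,5] → ·
    (5,3)@(11, 7): e=[10,25,-5] → ·
    (6,3)@(13, 7): e=[22,13,-5] → ·
  covered (3 px):
    · · · · · · · · · · · ·
    · · · · · · █ · · · · ·
    · · · · · █ █ · · · · ·
    · · · · · · · · · · · ·
T3:
  2·area = 22
  edge (8, 3)→(22, 5): d=(14,2) right/bottom  bias=-1
  edge (22, 5)→(18, 6): d=(-4,1) right/bottom  bias=-1
  edge (18, 6)→(8, 3): d=(-10,-3) top-left  bias=+0
    (7,2)@(15, 5): e=[14,7,1] → █
    (8,2)@(17, 5): e=[10,5,7] → █
    (9,2)@(19, 5): e=[6,3,13] → █
    (10,2)@(21, 5): e=[2,1,19] → █
    (11,2)@(23, 5): e=[-2,-1,25] → ·
    (7,3)@(15, 7): e=[42,-1,-19] → ·
    (8,3)@(17, 7): e=[38,-3,-13] → ·
    (9,3)@(19, 7): e=[34,-5,-7] → ·
    (10,3)@(21, 7): e=[30,-7,-1] → ·
  covered (4 px):
    · · · · · · · · · · · ·
    · · · · · · · · · · · ·
    · · · · · · · █ █ █ █ ·
    · · · · · · · · · · · ·

Final: [[5,0],[6,0],[6,1],[6,2]]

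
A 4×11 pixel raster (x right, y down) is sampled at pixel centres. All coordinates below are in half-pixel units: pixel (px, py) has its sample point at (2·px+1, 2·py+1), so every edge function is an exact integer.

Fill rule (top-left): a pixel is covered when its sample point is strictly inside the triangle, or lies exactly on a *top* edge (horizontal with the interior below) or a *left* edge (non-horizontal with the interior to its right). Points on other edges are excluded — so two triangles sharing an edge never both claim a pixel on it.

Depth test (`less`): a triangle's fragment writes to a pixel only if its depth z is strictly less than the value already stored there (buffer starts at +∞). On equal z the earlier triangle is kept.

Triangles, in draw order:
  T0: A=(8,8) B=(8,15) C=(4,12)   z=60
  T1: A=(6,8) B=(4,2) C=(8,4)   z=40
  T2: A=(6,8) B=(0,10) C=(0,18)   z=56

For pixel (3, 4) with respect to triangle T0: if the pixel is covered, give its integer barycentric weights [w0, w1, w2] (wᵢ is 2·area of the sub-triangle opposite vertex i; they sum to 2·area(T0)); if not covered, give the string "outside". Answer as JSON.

T0:
  2·area = 28
  edge (8, 8)→(8, 15): d=(0,7) right/bottom  bias=-1
  edge (8, 15)→(4, 12): d=(-4,-3) top-left  bias=+0
  edge (4, 12)→(8, 8): d=(4,-4) top-left  bias=+0
    (3,4)@(7, 9): e=[7,21,0] → X  [on edge]
    (2,5)@(5, 11): e=[21,7,0] → X  [on edge]
    (1,6)@(3, 13): e=[35,-7,0] → .  [on edge]
    (2,6)@(5, 13): e=[21,-1,8] → .
    (3,6)@(7, 13): e=[7,5,16] → X
    (0,7)@(1, 15): e=[49,-21,0] → .  [on edge]
    (3,7)@(7, 15): e=[7,-3,24] → .
  covered (4 px):
    . . . .
    . . . .
    . . . .
    . . . .
    . . . X
    . . X X
    . . . X
    . . . .
    . . . .
    . . . .
    . . . .
T1:
  2·area = 20
  edge (6, 8)→(4, 2): d=(-2,-6) top-left  bias=+0
  edge (4, 2)→(8, 4): d=(4,2) right/bottom  bias=-1
  edge (8, 4)→(6, 8): d=(-2,4) right/bottom  bias=-1
    (2,1)@(5, 3): e=[4,2,14] → X
    (3,1)@(7, 3): e=[16,-2,6] → .
    (2,2)@(5, 5): e=[0,10,10] → X  [on edge]
    (3,2)@(7, 5): e=[12,6,2] → X
    (2,3)@(5, 7): e=[-4,18,6] → .
    (3,3)@(7, 7): e=[8,14,-2] → .
    (3,5)@(7, 11): e=[0,30,-10] → .  [on edge]
  covered (3 px):
    . . . .
    . . X .
    . . X X
    . . . .
    . . . .
    . . . .
    . . . .
    . . . .
    . . . .
    . . . .
    . . . .
T2:
  2·area = 48  (B↔C swapped to make it positive)
  edge (6, 8)→(0, 18): d=(-6,10) right/bottom  bias=-1
  edge (0, 18)→(0, 10): d=(0,-8) top-left  bias=+0
  edge (0, 10)→(6, 8): d=(6,-2) top-left  bias=+0
    (1,4)@(3, 9): e=[24,24,0] → X  [on edge]
    (2,4)@(5, 9): e=[4,40,4] → X
    (3,4)@(7, 9): e=[-16,56,8] → .
    (0,5)@(1, 11): e=[32,8,8] → X
    (2,5)@(5, 11): e=[-8,40,16] → .
    (0,6)@(1, 13): e=[20,8,20] → X
    (1,6)@(3, 13): e=[0,24,24] → .  [on edge]
    (0,7)@(1, 15): e=[8,8,32] → X
    (1,7)@(3, 15): e=[-12,24,36] → .
    (0,8)@(1, 17): e=[-4,8,44] → .
  covered (6 px):
    . . . .
    . . . .
    . . . .
    . . . .
    . X X .
    X X . .
    X . . .
    X . . .
    . . . .
    . . . .
    . . . .

Final: [21,0,7]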